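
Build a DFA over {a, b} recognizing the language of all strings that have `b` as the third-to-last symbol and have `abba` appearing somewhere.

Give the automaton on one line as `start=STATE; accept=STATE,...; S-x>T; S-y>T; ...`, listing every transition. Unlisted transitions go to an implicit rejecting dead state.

start=s0; accept=s15,s16,s17,s22; s0-a>s1; s0-b>s2; s1-a>s3; s1-b>s4; s2-a>s5; s2-b>s6; s3-a>s7; s3-b>s8; s4-a>s9; s4-b>s10; s5-a>s11; s5-b>s12; s6-a>s13; s6-b>s14; s7-a>s7; s7-b>s8; s8-a>s9; s8-b>s10; s9-a>s11; s9-b>s12; s10-a>s15; s10-b>s14; s11-a>s7; s11-b>s8; s12-a>s9; s12-b>s10; s13-a>s11; s13-b>s12; s14-a>s13; s14-b>s14; s15-a>s16; s15-b>s17; s16-a>s18; s16-b>s19; s17-a>s20; s17-b>s21; s18-a>s18; s18-b>s19; s19-a>s20; s19-b>s21; s20-a>s16; s20-b>s17; s21-a>s15; s21-b>s22; s22-a>s15; s22-b>s22

Handle the two conditions separately and then intersect. One (15 states) tracks the last 3 symbols read; the other (5 states) tracks whether and how much of `abba` has been seen. Each combined state is a pair, one component from each; accept when both components accept.
A 23-state machine:
          a    b  
>  s0     s1   s2 
   s1     s3   s4 
   s2     s5   s6 
   s3     s7   s8 
   s4     s9  s10 
   s5    s11  s12 
   s6    s13  s14 
   s7     s7   s8 
   s8     s9  s10 
   s9    s11  s12 
   s10   s15  s14 
   s11    s7   s8 
   s12    s9  s10 
   s13   s11  s12 
   s14   s13  s14 
 * s15   s16  s17 
 * s16   s18  s19 
 * s17   s20  s21 
   s18   s18  s19 
   s19   s20  s21 
   s20   s16  s17 
   s21   s15  s22 
 * s22   s15  s22 
(> = start, * = accepting)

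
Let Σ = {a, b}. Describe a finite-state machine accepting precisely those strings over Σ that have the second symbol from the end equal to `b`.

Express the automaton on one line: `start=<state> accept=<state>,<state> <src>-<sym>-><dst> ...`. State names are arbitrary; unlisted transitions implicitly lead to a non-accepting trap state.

Because acceptance depends on a position counted from the end, the machine has to buffer the most recent 2 symbols. Make each state the string of the last up-to-2 symbols read; on input `x` shift the window left and append `x`. Accept when the buffered window has length 2 and begins with `b`.
With 7 states:
        a   b  
>  S0   S1  S2 
   S1   S3  S4 
   S2   S5  S6 
   S3   S3  S4 
   S4   S5  S6 
 * S5   S3  S4 
 * S6   S5  S6 
(> = start, * = accepting)

start=S0 accept=S5,S6 S0-a->S1 S0-b->S2 S1-a->S3 S1-b->S4 S2-a->S5 S2-b->S6 S3-a->S3 S3-b->S4 S4-a->S5 S4-b->S6 S5-a->S3 S5-b->S4 S6-a->S5 S6-b->S6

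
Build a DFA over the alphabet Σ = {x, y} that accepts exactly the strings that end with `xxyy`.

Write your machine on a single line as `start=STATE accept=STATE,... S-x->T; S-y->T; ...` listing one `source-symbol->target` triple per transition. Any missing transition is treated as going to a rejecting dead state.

Let each state record the length of the longest suffix of the input read so far that is also a prefix of `xxyy`. q1 means the last symbol is `x`; q2 means the last 2 symbols are `xx`; q3 means the last 3 symbols are `xxy`; q4 means the last 4 symbols are `xxyy`. Accept only at q4, where the string currently ends in `xxyy`.
5 states suffice.
        x   y  
>  q0   q1  q0 
   q1   q2  q0 
   q2   q2  q3 
   q3   q1  q4 
 * q4   q1  q0 
(> = start, * = accepting)

start=q0; accept=q4; q0-x->q1; q0-y->q0; q1-x->q2; q1-y->q0; q2-x->q2; q2-y->q3; q3-x->q1; q3-y->q4; q4-x->q1; q4-y->q0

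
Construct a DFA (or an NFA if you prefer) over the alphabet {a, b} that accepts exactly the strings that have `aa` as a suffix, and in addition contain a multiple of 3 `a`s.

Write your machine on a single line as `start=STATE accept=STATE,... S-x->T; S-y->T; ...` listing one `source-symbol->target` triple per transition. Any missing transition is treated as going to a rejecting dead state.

start=S0; accept=S3; S0-a->S1; S0-b->S0; S1-a->S2; S1-b->S1; S2-a->S3; S2-b->S4; S3-a->S1; S3-b->S0; S4-a->S0; S4-b->S4

Handle the two conditions separately and then intersect. One (3 states) tracks how much of the suffix `aa` has currently been matched; the other (3 states) tracks the count of `a`s modulo 3. Each combined state is a pair, one component from each; accept when both components accept. Equivalent product states are then merged.
5 states suffice.
        a   b  
>  S0   S1  S0 
   S1   S2  S1 
   S2   S3  S4 
 * S3   S1  S0 
   S4   S0  S4 
(> = start, * = accepting)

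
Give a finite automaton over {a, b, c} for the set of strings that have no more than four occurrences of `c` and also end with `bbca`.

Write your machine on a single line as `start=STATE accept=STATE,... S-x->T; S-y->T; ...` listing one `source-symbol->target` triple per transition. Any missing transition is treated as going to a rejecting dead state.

Handle the two conditions separately and then intersect. One (6 states) tracks the count of `c`s, saturating at 5; the other (5 states) tracks how much of the suffix `bbca` has currently been matched. Each combined state is a pair, one component from each; accept when both components accept. Minimizing collapses redundant product states.
With 21 states:
          a    b    c  
>  S0     S0   S1   S2 
   S1     S0   S3   S2 
   S2     S2   S4   S5 
   S3     S0   S3   S6 
   S4     S2   S7   S5 
   S5     S5   S8   S9 
   S6    S10   S4   S5 
   S7     S2   S7  S11 
   S8     S5  S12   S9 
   S9     S9  S13  S14 
 * S10    S2   S4   S5 
   S11   S15   S8   S9 
   S12    S5  S12  S16 
   S13    S9  S17  S14 
   S14   S14  S14  S14 
 * S15    S5   S8   S9 
   S16   S18  S13  S14 
   S17    S9  S17  S19 
 * S18    S9  S13  S14 
   S19   S20  S14  S14 
 * S20   S14  S14  S14 
(> = start, * = accepting)

start=S0; accept=S10,S15,S18,S20; S0-a->S0; S0-b->S1; S0-c->S2; S1-a->S0; S1-b->S3; S1-c->S2; S2-a->S2; S2-b->S4; S2-c->S5; S3-a->S0; S3-b->S3; S3-c->S6; S4-a->S2; S4-b->S7; S4-c->S5; S5-a->S5; S5-b->S8; S5-c->S9; S6-a->S10; S6-b->S4; S6-c->S5; S7-a->S2; S7-b->S7; S7-c->S11; S8-a->S5; S8-b->S12; S8-c->S9; S9-a->S9; S9-b->S13; S9-c->S14; S10-a->S2; S10-b->S4; S10-c->S5; S11-a->S15; S11-b->S8; S11-c->S9; S12-a->S5; S12-b->S12; S12-c->S16; S13-a->S9; S13-b->S17; S13-c->S14; S14-a->S14; S14-b->S14; S14-c->S14; S15-a->S5; S15-b->S8; S15-c->S9; S16-a->S18; S16-b->S13; S16-c->S14; S17-a->S9; S17-b->S17; S17-c->S19; S18-a->S9; S18-b->S13; S18-c->S14; S19-a->S20; S19-b->S14; S19-c->S14; S20-a->S14; S20-b->S14; S20-c->S14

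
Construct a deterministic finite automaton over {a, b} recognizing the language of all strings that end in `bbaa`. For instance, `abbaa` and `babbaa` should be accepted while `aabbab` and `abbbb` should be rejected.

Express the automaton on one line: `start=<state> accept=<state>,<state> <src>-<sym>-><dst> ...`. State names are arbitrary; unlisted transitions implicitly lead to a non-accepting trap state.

Let each state record the length of the longest suffix of the input read so far that is also a prefix of `bbaa`. q1 means the last symbol is `b`; q2 means the last 2 symbols are `bb`; q3 means the last 3 symbols are `bba`; q4 means the last 4 symbols are `bbaa`. Accept only at q4, where the string currently ends in `bbaa`.
        a   b  
>  q0   q0  q1 
   q1   q0  q2 
   q2   q3  q2 
   q3   q4  q1 
 * q4   q0  q1 
(> = start, * = accepting)

start=q0 accept=q4 q0-a->q0 q0-b->q1 q1-a->q0 q1-b->q2 q2-a->q3 q2-b->q2 q3-a->q4 q3-b->q1 q4-a->q0 q4-b->q1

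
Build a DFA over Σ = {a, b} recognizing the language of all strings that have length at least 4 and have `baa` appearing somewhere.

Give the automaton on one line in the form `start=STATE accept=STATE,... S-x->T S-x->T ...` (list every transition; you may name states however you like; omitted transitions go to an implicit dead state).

start=q0 accept=q7 q0-a->q1 q0-b->q2 q1-a->q1 q1-b->q3 q2-a->q4 q2-b->q3 q3-a->q5 q3-b->q3 q4-a->q6 q4-b->q3 q5-a->q7 q5-b->q3 q6-a->q7 q6-b->q7 q7-a->q7 q7-b->q7

Build one automaton per condition and run them in lockstep. The first has 6 states tracking the input length, saturating at 5; the second has 4 states tracking whether and how much of `baa` has been seen. A product state is a pair (one from each), accepting exactly when both do. After merging equivalent states the machine shrinks.
An 8-state machine:
        a   b  
>  q0   q1  q2 
   q1   q1  q3 
   q2   q4  q3 
   q3   q5  q3 
   q4   q6  q3 
   q5   q7  q3 
   q6   q7  q7 
 * q7   q7  q7 
(> = start, * = accepting)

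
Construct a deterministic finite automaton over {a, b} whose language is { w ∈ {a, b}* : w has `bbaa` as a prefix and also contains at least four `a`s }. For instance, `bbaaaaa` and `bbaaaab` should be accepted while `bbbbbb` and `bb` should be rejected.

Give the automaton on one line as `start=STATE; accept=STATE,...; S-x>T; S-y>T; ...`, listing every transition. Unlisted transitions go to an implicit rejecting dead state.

start=s0; accept=s7; s0-a>s1; s0-b>s2; s1-a>s1; s1-b>s1; s2-a>s1; s2-b>s3; s3-a>s4; s3-b>s1; s4-a>s5; s4-b>s1; s5-a>s6; s5-b>s5; s6-a>s7; s6-b>s6; s7-a>s7; s7-b>s7

Build one automaton per condition and run them in lockstep. The first has 6 states tracking whether the input so far still matches the prefix `bbaa`; the second has 6 states tracking the count of `a`s, saturating at 5. A product state is a pair (one from each), accepting exactly when both do. Minimizing collapses redundant product states.
        a   b  
>  s0   s1  s2 
   s1   s1  s1 
   s2   s1  s3 
   s3   s4  s1 
   s4   s5  s1 
   s5   s6  s5 
   s6   s7  s6 
 * s7   s7  s7 
(> = start, * = accepting)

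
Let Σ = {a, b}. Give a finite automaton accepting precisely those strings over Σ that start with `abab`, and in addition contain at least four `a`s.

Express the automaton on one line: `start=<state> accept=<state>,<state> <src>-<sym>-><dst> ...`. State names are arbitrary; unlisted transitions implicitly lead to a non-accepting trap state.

Run two small machines in parallel and take their product. One (6 states) tracks whether the input so far still matches the prefix `abab`; the other (6 states) tracks the count of `a`s, saturating at 5. Each combined state is a pair, one component from each; accept when both components accept. Equivalent product states are then merged.
        a   b  
>  q0   q1  q2 
   q1   q2  q3 
   q2   q2  q2 
   q3   q4  q2 
   q4   q2  q5 
   q5   q6  q5 
   q6   q7  q6 
 * q7   q7  q7 
(> = start, * = accepting)

start=q0 accept=q7 q0-a->q1 q0-b->q2 q1-a->q2 q1-b->q3 q2-a->q2 q2-b->q2 q3-a->q4 q3-b->q2 q4-a->q2 q4-b->q5 q5-a->q6 q5-b->q5 q6-a->q7 q6-b->q6 q7-a->q7 q7-b->q7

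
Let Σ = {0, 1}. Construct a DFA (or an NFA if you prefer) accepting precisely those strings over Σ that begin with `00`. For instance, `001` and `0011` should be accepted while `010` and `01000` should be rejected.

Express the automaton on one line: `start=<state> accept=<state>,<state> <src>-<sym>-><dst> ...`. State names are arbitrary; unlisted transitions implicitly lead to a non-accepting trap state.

start=q0 accept=q2 q0-0->q1 q0-1->q3 q1-0->q2 q1-1->q3 q2-0->q2 q2-1->q2 q3-0->q3 q3-1->q3

Check the first 2 symbols one by one: q0 through q1 record how many have matched `00` so far; any wrong symbol goes to the dead state q3. After all 2 match we enter the accepting sink q2.
A 4-state machine:
        0   1  
>  q0   q1  q3 
   q1   q2  q3 
 * q2   q2  q2 
   q3   q3  q3 
(> = start, * = accepting)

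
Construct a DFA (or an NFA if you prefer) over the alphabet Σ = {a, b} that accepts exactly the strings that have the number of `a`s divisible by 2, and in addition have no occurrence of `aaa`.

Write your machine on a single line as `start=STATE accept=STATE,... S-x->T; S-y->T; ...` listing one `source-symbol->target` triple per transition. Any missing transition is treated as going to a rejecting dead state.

Build one automaton per condition and run them in lockstep. One (2 states) tracks the count of `a`s modulo 2; the other (4 states) tracks partial matches of the forbidden pattern `aaa`. Each combined state is a pair, one component from each; accept when both components accept. After merging equivalent states the machine shrinks.
        a   b  
>* q0   q1  q0 
   q1   q2  q3 
 * q2   q4  q0 
   q3   q5  q3 
   q4   q4  q4 
 * q5   q6  q0 
   q6   q4  q3 
(> = start, * = accepting)

start=q0; accept=q0,q2,q5; q0-a->q1; q0-b->q0; q1-a->q2; q1-b->q3; q2-a->q4; q2-b->q0; q3-a->q5; q3-b->q3; q4-a->q4; q4-b->q4; q5-a->q6; q5-b->q0; q6-a->q4; q6-b->q3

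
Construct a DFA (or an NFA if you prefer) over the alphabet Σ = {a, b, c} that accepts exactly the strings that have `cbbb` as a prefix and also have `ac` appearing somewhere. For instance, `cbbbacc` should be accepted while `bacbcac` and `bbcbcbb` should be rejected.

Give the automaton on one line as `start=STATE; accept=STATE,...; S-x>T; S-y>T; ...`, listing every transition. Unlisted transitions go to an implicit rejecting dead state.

Build one automaton per condition and run them in lockstep. The first has 6 states tracking whether the input so far still matches the prefix `cbbb`; the second has 3 states tracking whether and how much of `ac` has been seen. A product state is a pair (one from each), accepting exactly when both do.
10 states suffice.
        a   b   c  
>  s0   s1  s2  s3 
   s1   s1  s2  s4 
   s2   s1  s2  s2 
   s3   s1  s5  s2 
   s4   s4  s4  s4 
   s5   s1  s6  s2 
   s6   s1  s7  s2 
   s7   s8  s7  s7 
   s8   s8  s7  s9 
 * s9   s9  s9  s9 
(> = start, * = accepting)

start=s0; accept=s9; s0-a>s1; s0-b>s2; s0-c>s3; s1-a>s1; s1-b>s2; s1-c>s4; s2-a>s1; s2-b>s2; s2-c>s2; s3-a>s1; s3-b>s5; s3-c>s2; s4-a>s4; s4-b>s4; s4-c>s4; s5-a>s1; s5-b>s6; s5-c>s2; s6-a>s1; s6-b>s7; s6-c>s2; s7-a>s8; s7-b>s7; s7-c>s7; s8-a>s8; s8-b>s7; s8-c>s9; s9-a>s9; s9-b>s9; s9-c>s9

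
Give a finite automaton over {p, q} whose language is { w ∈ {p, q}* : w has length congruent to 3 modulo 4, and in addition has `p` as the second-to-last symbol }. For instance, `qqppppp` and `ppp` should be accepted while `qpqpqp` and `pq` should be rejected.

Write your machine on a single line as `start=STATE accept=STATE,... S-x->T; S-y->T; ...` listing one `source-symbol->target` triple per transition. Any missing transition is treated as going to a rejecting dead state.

Run two small machines in parallel and take their product. The first has 4 states tracking the input length modulo 4; the second has 7 states tracking the last 2 symbols read. A product state is a pair (one from each), accepting exactly when both do. Minimizing collapses redundant product states.
6 states suffice.
       p  q 
>  A   B  B 
   B   C  D 
   C   E  E 
   D   F  F 
 * E   A  A 
   F   A  A 
(> = start, * = accepting)

start=A; accept=E; A-p->B; A-q->B; B-p->C; B-q->D; C-p->E; C-q->E; D-p->F; D-q->F; E-p->A; E-q->A; F-p->A; F-q->A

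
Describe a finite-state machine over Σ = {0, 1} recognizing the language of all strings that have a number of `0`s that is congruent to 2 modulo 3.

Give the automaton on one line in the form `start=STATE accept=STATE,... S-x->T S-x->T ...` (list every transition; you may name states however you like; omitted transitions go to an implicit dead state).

Keep the running count of `0`s modulo 3: each `0` advances along the cycle q0 → q1 → q2 → q0 while other symbols loop. Accept at q2.
A 3-state machine:
        0   1  
>  q0   q1  q0 
   q1   q2  q1 
 * q2   q0  q2 
(> = start, * = accepting)

start=q0 accept=q2 q0-0->q1 q0-1->q0 q1-0->q2 q1-1->q1 q2-0->q0 q2-1->q2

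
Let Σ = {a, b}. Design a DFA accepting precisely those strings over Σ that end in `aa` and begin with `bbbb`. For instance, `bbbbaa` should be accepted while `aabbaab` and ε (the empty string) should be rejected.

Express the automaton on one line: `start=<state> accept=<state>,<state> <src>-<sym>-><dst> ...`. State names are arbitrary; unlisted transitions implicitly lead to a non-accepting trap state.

Build one automaton per condition and run them in lockstep. One (3 states) tracks how much of the suffix `aa` has currently been matched; the other (6 states) tracks whether the input so far still matches the prefix `bbbb`. Each combined state is a pair, one component from each; accept when both components accept.
        a   b  
>  s0   s1  s2 
   s1   s3  s4 
   s2   s1  s5 
   s3   s3  s4 
   s4   s1  s4 
   s5   s1  s6 
   s6   s1  s7 
   s7   s8  s7 
   s8   s9  s7 
 * s9   s9  s7 
(> = start, * = accepting)

start=s0 accept=s9 s0-a->s1 s0-b->s2 s1-a->s3 s1-b->s4 s2-a->s1 s2-b->s5 s3-a->s3 s3-b->s4 s4-a->s1 s4-b->s4 s5-a->s1 s5-b->s6 s6-a->s1 s6-b->s7 s7-a->s8 s7-b->s7 s8-a->s9 s8-b->s7 s9-a->s9 s9-b->s7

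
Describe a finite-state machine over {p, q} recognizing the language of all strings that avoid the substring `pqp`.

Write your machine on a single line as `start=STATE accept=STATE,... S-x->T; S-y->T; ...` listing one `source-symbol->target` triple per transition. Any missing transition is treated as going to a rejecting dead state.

start=s0; accept=s0,s1,s2; s0-p->s1; s0-q->s0; s1-p->s1; s1-q->s2; s2-p->s3; s2-q->s0; s3-p->s3; s3-q->s3

Track partial matches of the forbidden pattern `pqp`. State s3 is a dead state reached once `pqp` has occurred; every other state accepts. s0 means no part of `pqp` is currently matched.
        p   q  
>* s0   s1  s0 
 * s1   s1  s2 
 * s2   s3  s0 
   s3   s3  s3 
(> = start, * = accepting)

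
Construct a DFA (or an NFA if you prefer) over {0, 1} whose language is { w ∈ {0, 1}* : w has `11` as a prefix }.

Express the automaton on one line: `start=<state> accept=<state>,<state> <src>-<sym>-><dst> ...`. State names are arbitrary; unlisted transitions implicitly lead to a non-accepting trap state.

start=S0 accept=S2 S0-0->S3 S0-1->S1 S1-0->S3 S1-1->S2 S2-0->S2 S2-1->S2 S3-0->S3 S3-1->S3

Walk along `11` while the input agrees: from S0 take `1` to S1, and so on. Any deviation drops to the rejecting sink S3. Once S2 is reached the prefix is confirmed and every continuation is accepted.
        0   1  
>  S0   S3  S1 
   S1   S3  S2 
 * S2   S2  S2 
   S3   S3  S3 
(> = start, * = accepting)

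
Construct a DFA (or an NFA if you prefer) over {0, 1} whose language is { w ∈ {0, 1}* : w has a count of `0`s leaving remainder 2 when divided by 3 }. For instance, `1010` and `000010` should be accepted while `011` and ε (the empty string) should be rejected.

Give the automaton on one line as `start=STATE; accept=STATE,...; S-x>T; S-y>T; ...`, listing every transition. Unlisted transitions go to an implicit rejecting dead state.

Keep the running count of `0`s modulo 3: each `0` advances along the cycle s0 → s1 → s2 → s0 while other symbols loop. Accept at s2.
3 states suffice.
        0   1  
>  s0   s1  s0 
   s1   s2  s1 
 * s2   s0  s2 
(> = start, * = accepting)

start=s0; accept=s2; s0-0>s1; s0-1>s0; s1-0>s2; s1-1>s1; s2-0>s0; s2-1>s2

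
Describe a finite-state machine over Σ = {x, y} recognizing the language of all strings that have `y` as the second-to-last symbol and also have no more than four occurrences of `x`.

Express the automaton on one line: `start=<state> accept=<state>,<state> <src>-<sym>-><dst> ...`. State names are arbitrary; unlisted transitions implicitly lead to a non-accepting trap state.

start=s0 accept=s5,s6,s9,s10,s13,s14,s17,s18,s19 s0-x->s1 s0-y->s2 s1-x->s3 s1-y->s4 s2-x->s5 s2-y->s6 s3-x->s7 s3-y->s8 s4-x->s9 s4-y->s10 s5-x->s3 s5-y->s4 s6-x->s5 s6-y->s6 s7-x->s11 s7-y->s12 s8-x->s13 s8-y->s14 s9-x->s7 s9-y->s8 s10-x->s9 s10-y->s10 s11-x->s15 s11-y->s16 s12-x->s17 s12-y->s18 s13-x->s11 s13-y->s12 s14-x->s13 s14-y->s14 s15-x->s15 s15-y->s15 s16-x->s15 s16-y->s19 s17-x->s15 s17-y->s16 s18-x->s17 s18-y->s18 s19-x->s15 s19-y->s19

Run two small machines in parallel and take their product. The first has 7 states tracking the last 2 symbols read; the second has 6 states tracking the count of `x`s, saturating at 5. A product state is a pair (one from each), accepting exactly when both do. After merging equivalent states the machine shrinks.
20 states suffice.
          x    y  
>  s0     s1   s2 
   s1     s3   s4 
   s2     s5   s6 
   s3     s7   s8 
   s4     s9  s10 
 * s5     s3   s4 
 * s6     s5   s6 
   s7    s11  s12 
   s8    s13  s14 
 * s9     s7   s8 
 * s10    s9  s10 
   s11   s15  s16 
   s12   s17  s18 
 * s13   s11  s12 
 * s14   s13  s14 
   s15   s15  s15 
   s16   s15  s19 
 * s17   s15  s16 
 * s18   s17  s18 
 * s19   s15  s19 
(> = start, * = accepting)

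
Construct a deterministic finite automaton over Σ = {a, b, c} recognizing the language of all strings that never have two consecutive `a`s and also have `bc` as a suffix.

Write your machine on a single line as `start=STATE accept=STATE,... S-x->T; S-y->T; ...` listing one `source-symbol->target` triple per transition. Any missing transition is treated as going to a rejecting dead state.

start=s0; accept=s4; s0-a->s1; s0-b->s2; s0-c->s0; s1-a->s3; s1-b->s2; s1-c->s0; s2-a->s1; s2-b->s2; s2-c->s4; s3-a->s3; s3-b->s3; s3-c->s3; s4-a->s1; s4-b->s2; s4-c->s0

Build one automaton per condition and run them in lockstep. One (3 states) tracks partial matches of the forbidden pattern `aa`; the other (3 states) tracks how much of the suffix `bc` has currently been matched. Each combined state is a pair, one component from each; accept when both components accept. After merging equivalent states the machine shrinks.
A 5-state machine:
        a   b   c  
>  s0   s1  s2  s0 
   s1   s3  s2  s0 
   s2   s1  s2  s4 
   s3   s3  s3  s3 
 * s4   s1  s2  s0 
(> = start, * = accepting)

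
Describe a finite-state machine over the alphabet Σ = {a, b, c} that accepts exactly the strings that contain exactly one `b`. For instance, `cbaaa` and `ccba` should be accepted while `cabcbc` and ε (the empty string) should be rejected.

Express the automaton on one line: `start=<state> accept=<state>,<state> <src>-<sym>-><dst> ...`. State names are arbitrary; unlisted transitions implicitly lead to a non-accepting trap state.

Only the number of `b`s matters, and only up to 2. Make a chain S0 → S1 → S2 advanced by each `b` (with S2 absorbing); every other symbol self-loops. The accepting set is {S1}.
A 3-state machine:
        a   b   c  
>  S0   S0  S1  S0 
 * S1   S1  S2  S1 
   S2   S2  S2  S2 
(> = start, * = accepting)

start=S0 accept=S1 S0-a->S0 S0-b->S1 S0-c->S0 S1-a->S1 S1-b->S2 S1-c->S1 S2-a->S2 S2-b->S2 S2-c->S2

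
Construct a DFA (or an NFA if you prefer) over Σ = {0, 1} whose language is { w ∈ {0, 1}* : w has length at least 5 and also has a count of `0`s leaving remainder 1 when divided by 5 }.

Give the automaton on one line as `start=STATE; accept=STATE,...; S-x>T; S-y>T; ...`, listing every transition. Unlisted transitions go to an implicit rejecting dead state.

Build one automaton per condition and run them in lockstep. The first has 7 states tracking the input length, saturating at 6; the second has 5 states tracking the count of `0`s modulo 5. A product state is a pair (one from each), accepting exactly when both do. After merging equivalent states the machine shrinks.
A 13-state machine:
       0  1 
>  A   B  C 
   B   D  E 
   C   E  F 
   D   G  D 
   E   D  H 
   F   H  I 
   G   J  G 
   H   D  K 
   I   K  L 
   J   L  J 
   K   D  M 
   L   M  L 
 * M   D  M 
(> = start, * = accepting)

start=A; accept=M; A-0>B; A-1>C; B-0>D; B-1>E; C-0>E; C-1>F; D-0>G; D-1>D; E-0>D; E-1>H; F-0>H; F-1>I; G-0>J; G-1>G; H-0>D; H-1>K; I-0>K; I-1>L; J-0>L; J-1>J; K-0>D; K-1>M; L-0>M; L-1>L; M-0>D; M-1>M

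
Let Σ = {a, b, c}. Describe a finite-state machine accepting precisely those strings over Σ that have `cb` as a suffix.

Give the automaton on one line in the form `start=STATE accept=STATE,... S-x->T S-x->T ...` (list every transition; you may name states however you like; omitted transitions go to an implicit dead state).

Remember how much of `cb` the current input suffix matches. State q0 means no match yet; q1 means the last symbol is `c`; q2 means the last 2 symbols are `cb`. Only q2 accepts. On a mismatch, fall back to the longest proper suffix that is still a prefix of `cb`.
3 states suffice.
        a   b   c  
>  q0   q0  q0  q1 
   q1   q0  q2  q1 
 * q2   q0  q0  q1 
(> = start, * = accepting)

start=q0 accept=q2 q0-a->q0 q0-b->q0 q0-c->q1 q1-a->q0 q1-b->q2 q1-c->q1 q2-a->q0 q2-b->q0 q2-c->q1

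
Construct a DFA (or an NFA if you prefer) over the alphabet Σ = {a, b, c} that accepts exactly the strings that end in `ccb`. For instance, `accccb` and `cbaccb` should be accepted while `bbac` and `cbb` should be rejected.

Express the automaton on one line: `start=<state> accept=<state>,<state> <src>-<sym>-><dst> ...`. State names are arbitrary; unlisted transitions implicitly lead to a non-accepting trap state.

start=q0 accept=q3 q0-a->q0 q0-b->q0 q0-c->q1 q1-a->q0 q1-b->q0 q1-c->q2 q2-a->q0 q2-b->q3 q2-c->q2 q3-a->q0 q3-b->q0 q3-c->q1

Let each state record the length of the longest suffix of the input read so far that is also a prefix of `ccb`. q1 means the last symbol is `c`; q2 means the last 2 symbols are `cc`; q3 means the last 3 symbols are `ccb`. Accept only at q3, where the string currently ends in `ccb`.
With 4 states:
        a   b   c  
>  q0   q0  q0  q1 
   q1   q0  q0  q2 
   q2   q0  q3  q2 
 * q3   q0  q0  q1 
(> = start, * = accepting)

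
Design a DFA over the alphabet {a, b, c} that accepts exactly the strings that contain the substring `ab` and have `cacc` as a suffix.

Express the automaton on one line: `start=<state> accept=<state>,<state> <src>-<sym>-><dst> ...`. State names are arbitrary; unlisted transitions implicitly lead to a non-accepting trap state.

start=S0 accept=S6 S0-a->S1 S0-b->S0 S0-c->S0 S1-a->S1 S1-b->S2 S1-c->S0 S2-a->S2 S2-b->S2 S2-c->S3 S3-a->S4 S3-b->S2 S3-c->S3 S4-a->S2 S4-b->S2 S4-c->S5 S5-a->S4 S5-b->S2 S5-c->S6 S6-a->S4 S6-b->S2 S6-c->S3

Run two small machines in parallel and take their product. The first has 3 states tracking whether and how much of `ab` has been seen; the second has 5 states tracking how much of the suffix `cacc` has currently been matched. A product state is a pair (one from each), accepting exactly when both do. Minimizing collapses redundant product states.
        a   b   c  
>  S0   S1  S0  S0 
   S1   S1  S2  S0 
   S2   S2  S2  S3 
   S3   S4  S2  S3 
   S4   S2  S2  S5 
   S5   S4  S2  S6 
 * S6   S4  S2  S3 
(> = start, * = accepting)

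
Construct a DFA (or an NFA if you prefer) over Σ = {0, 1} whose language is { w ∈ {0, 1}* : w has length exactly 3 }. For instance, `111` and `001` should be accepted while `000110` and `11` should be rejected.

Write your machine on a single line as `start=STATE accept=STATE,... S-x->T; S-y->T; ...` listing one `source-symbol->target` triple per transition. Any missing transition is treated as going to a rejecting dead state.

Count input length up to 4: every symbol moves from q0 toward q4, which means 'more than 3' and absorbs. Accept from {q3}.
5 states suffice.
        0   1  
>  q0   q1  q1 
   q1   q2  q2 
   q2   q3  q3 
 * q3   q4  q4 
   q4   q4  q4 
(> = start, * = accepting)

start=q0; accept=q3; q0-0->q1; q0-1->q1; q1-0->q2; q1-1->q2; q2-0->q3; q2-1->q3; q3-0->q4; q3-1->q4; q4-0->q4; q4-1->q4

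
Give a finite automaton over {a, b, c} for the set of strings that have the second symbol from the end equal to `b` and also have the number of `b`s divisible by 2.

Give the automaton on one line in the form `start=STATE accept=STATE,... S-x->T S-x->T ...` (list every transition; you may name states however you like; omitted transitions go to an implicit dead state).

Handle the two conditions separately and then intersect. The first has 13 states tracking the last 2 symbols read; the second has 2 states tracking the count of `b`s modulo 2. A product state is a pair (one from each), accepting exactly when both do. After merging equivalent states the machine shrinks.
6 states suffice.
        a   b   c  
>  q0   q0  q1  q0 
   q1   q2  q3  q2 
   q2   q2  q4  q2 
 * q3   q5  q1  q5 
   q4   q5  q1  q5 
 * q5   q0  q1  q0 
(> = start, * = accepting)

start=q0 accept=q3,q5 q0-a->q0 q0-b->q1 q0-c->q0 q1-a->q2 q1-b->q3 q1-c->q2 q2-a->q2 q2-b->q4 q2-c->q2 q3-a->q5 q3-b->q1 q3-c->q5 q4-a->q5 q4-b->q1 q4-c->q5 q5-a->q0 q5-b->q1 q5-c->q0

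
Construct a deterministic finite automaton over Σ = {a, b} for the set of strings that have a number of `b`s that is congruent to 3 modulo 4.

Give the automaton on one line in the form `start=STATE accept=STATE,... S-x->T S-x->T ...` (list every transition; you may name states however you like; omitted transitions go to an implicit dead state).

The only thing that matters is how many `b`s have appeared, reduced mod 4. Use one state per residue: q0 for 0, …, q3 for 3. Reading `b` moves to the next residue; anything else stays put. q3 is accepting.
        a   b  
>  q0   q0  q1 
   q1   q1  q2 
   q2   q2  q3 
 * q3   q3  q0 
(> = start, * = accepting)

start=q0 accept=q3 q0-a->q0 q0-b->q1 q1-a->q1 q1-b->q2 q2-a->q2 q2-b->q3 q3-a->q3 q3-b->q0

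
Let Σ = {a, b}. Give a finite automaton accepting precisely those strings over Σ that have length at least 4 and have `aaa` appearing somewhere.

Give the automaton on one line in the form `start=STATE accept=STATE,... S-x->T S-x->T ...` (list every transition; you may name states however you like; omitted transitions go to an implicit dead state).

start=s0 accept=s7 s0-a->s1 s0-b->s2 s1-a->s3 s1-b->s2 s2-a->s4 s2-b->s2 s3-a->s5 s3-b->s2 s4-a->s6 s4-b->s2 s5-a->s7 s5-b->s7 s6-a->s7 s6-b->s2 s7-a->s7 s7-b->s7

Handle the two conditions separately and then intersect. One (6 states) tracks the input length, saturating at 5; the other (4 states) tracks whether and how much of `aaa` has been seen. Each combined state is a pair, one component from each; accept when both components accept. After merging equivalent states the machine shrinks.
8 states suffice.
        a   b  
>  s0   s1  s2 
   s1   s3  s2 
   s2   s4  s2 
   s3   s5  s2 
   s4   s6  s2 
   s5   s7  s7 
   s6   s7  s2 
 * s7   s7  s7 
(> = start, * = accepting)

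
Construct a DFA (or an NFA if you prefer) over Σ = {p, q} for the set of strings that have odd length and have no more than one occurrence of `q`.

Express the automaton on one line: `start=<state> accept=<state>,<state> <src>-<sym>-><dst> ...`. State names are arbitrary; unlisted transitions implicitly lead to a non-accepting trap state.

start=A accept=B,C A-p->B A-q->C B-p->A B-q->D C-p->D C-q->E D-p->C D-q->F E-p->F E-q->F F-p->E F-q->E

Build one automaton per condition and run them in lockstep. One (2 states) tracks the input length modulo 2; the other (3 states) tracks the count of `q`s, saturating at 2. Each combined state is a pair, one component from each; accept when both components accept.
       p  q 
>  A   B  C 
 * B   A  D 
 * C   D  E 
   D   C  F 
   E   F  F 
   F   E  E 
(> = start, * = accepting)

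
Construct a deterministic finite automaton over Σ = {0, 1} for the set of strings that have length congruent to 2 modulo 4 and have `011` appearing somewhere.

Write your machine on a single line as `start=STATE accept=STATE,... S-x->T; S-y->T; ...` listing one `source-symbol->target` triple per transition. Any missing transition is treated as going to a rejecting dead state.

Build one automaton per condition and run them in lockstep. The first has 4 states tracking the input length modulo 4; the second has 4 states tracking whether and how much of `011` has been seen. A product state is a pair (one from each), accepting exactly when both do.
16 states suffice.
          0    1  
>  q0     q1   q2 
   q1     q3   q4 
   q2     q3   q5 
   q3     q6   q7 
   q4     q6   q8 
   q5     q6   q9 
   q6    q10  q11 
   q7    q10  q12 
   q8    q12  q12 
   q9    q10   q0 
   q10    q1  q13 
   q11    q1  q14 
   q12   q14  q14 
   q13    q3  q15 
   q14   q15  q15 
 * q15    q8   q8 
(> = start, * = accepting)

start=q0; accept=q15; q0-0->q1; q0-1->q2; q1-0->q3; q1-1->q4; q2-0->q3; q2-1->q5; q3-0->q6; q3-1->q7; q4-0->q6; q4-1->q8; q5-0->q6; q5-1->q9; q6-0->q10; q6-1->q11; q7-0->q10; q7-1->q12; q8-0->q12; q8-1->q12; q9-0->q10; q9-1->q0; q10-0->q1; q10-1->q13; q11-0->q1; q11-1->q14; q12-0->q14; q12-1->q14; q13-0->q3; q13-1->q15; q14-0->q15; q14-1->q15; q15-0->q8; q15-1->q8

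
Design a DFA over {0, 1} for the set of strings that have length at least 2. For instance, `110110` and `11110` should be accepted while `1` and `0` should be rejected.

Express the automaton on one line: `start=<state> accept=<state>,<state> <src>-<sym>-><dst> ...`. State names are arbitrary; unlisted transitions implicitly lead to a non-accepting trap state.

start=q0 accept=q2,q3 q0-0->q1 q0-1->q1 q1-0->q2 q1-1->q2 q2-0->q3 q2-1->q3 q3-0->q3 q3-1->q3

Count input length up to 3: every symbol moves from q0 toward q3, which means 'more than 2' and absorbs. Accept from {q2, q3}.
A 4-state machine:
        0   1  
>  q0   q1  q1 
   q1   q2  q2 
 * q2   q3  q3 
 * q3   q3  q3 
(> = start, * = accepting)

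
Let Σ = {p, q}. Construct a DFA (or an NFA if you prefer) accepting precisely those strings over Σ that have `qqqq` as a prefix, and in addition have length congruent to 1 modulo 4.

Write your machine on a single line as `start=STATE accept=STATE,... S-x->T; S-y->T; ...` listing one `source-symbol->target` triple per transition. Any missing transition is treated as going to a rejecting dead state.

start=s0; accept=s6; s0-p->s1; s0-q->s2; s1-p->s1; s1-q->s1; s2-p->s1; s2-q->s3; s3-p->s1; s3-q->s4; s4-p->s1; s4-q->s5; s5-p->s6; s5-q->s6; s6-p->s7; s6-q->s7; s7-p->s8; s7-q->s8; s8-p->s5; s8-q->s5

Handle the two conditions separately and then intersect. One (6 states) tracks whether the input so far still matches the prefix `qqqq`; the other (4 states) tracks the input length modulo 4. Each combined state is a pair, one component from each; accept when both components accept. Equivalent product states are then merged.
9 states suffice.
        p   q  
>  s0   s1  s2 
   s1   s1  s1 
   s2   s1  s3 
   s3   s1  s4 
   s4   s1  s5 
   s5   s6  s6 
 * s6   s7  s7 
   s7   s8  s8 
   s8   s5  s5 
(> = start, * = accepting)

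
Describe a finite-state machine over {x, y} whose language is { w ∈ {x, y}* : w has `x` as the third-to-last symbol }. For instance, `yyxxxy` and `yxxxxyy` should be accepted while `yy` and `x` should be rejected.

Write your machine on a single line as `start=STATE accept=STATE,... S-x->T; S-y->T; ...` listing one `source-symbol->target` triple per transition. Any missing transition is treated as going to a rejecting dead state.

Because acceptance depends on a position counted from the end, the machine has to buffer the most recent 3 symbols. Make each state the string of the last up-to-3 symbols read; on input `x` shift the window left and append `x`. Accept when the buffered window has length 3 and begins with `x`.
With 15 states:
          x    y  
>  q0     q1   q2 
   q1     q3   q4 
   q2     q5   q6 
   q3     q7   q8 
   q4     q9  q10 
   q5    q11  q12 
   q6    q13  q14 
 * q7     q7   q8 
 * q8     q9  q10 
 * q9    q11  q12 
 * q10   q13  q14 
   q11    q7   q8 
   q12    q9  q10 
   q13   q11  q12 
   q14   q13  q14 
(> = start, * = accepting)

start=q0; accept=q7,q8,q9,q10; q0-x->q1; q0-y->q2; q1-x->q3; q1-y->q4; q2-x->q5; q2-y->q6; q3-x->q7; q3-y->q8; q4-x->q9; q4-y->q10; q5-x->q11; q5-y->q12; q6-x->q13; q6-y->q14; q7-x->q7; q7-y->q8; q8-x->q9; q8-y->q10; q9-x->q11; q9-y->q12; q10-x->q13; q10-y->q14; q11-x->q7; q11-y->q8; q12-x->q9; q12-y->q10; q13-x->q11; q13-y->q12; q14-x->q13; q14-y->q14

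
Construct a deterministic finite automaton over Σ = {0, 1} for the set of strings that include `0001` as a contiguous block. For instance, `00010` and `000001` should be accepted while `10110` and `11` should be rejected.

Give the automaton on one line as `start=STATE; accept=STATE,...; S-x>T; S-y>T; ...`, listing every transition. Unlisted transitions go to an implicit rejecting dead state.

start=S0; accept=S4; S0-0>S1; S0-1>S0; S1-0>S2; S1-1>S0; S2-0>S3; S2-1>S0; S3-0>S3; S3-1>S4; S4-0>S4; S4-1>S4

States S0..S3 record the length of the longest prefix of `0001` that matches the current input suffix. Reaching S4 means `0001` has been seen, and we stay there forever. Accept from S4.
A 5-state machine:
        0   1  
>  S0   S1  S0 
   S1   S2  S0 
   S2   S3  S0 
   S3   S3  S4 
 * S4   S4  S4 
(> = start, * = accepting)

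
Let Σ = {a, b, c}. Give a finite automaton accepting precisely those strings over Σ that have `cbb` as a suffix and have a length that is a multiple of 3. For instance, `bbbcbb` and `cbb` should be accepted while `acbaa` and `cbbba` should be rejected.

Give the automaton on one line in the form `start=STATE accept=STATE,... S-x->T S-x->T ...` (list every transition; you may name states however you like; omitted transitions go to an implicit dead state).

start=q0 accept=q5 q0-a->q1 q0-b->q1 q0-c->q2 q1-a->q3 q1-b->q3 q1-c->q3 q2-a->q3 q2-b->q4 q2-c->q3 q3-a->q0 q3-b->q0 q3-c->q0 q4-a->q0 q4-b->q5 q4-c->q0 q5-a->q1 q5-b->q1 q5-c->q2

Build one automaton per condition and run them in lockstep. The first has 4 states tracking how much of the suffix `cbb` has currently been matched; the second has 3 states tracking the input length modulo 3. A product state is a pair (one from each), accepting exactly when both do. Minimizing collapses redundant product states.
6 states suffice.
        a   b   c  
>  q0   q1  q1  q2 
   q1   q3  q3  q3 
   q2   q3  q4  q3 
   q3   q0  q0  q0 
   q4   q0  q5  q0 
 * q5   q1  q1  q2 
(> = start, * = accepting)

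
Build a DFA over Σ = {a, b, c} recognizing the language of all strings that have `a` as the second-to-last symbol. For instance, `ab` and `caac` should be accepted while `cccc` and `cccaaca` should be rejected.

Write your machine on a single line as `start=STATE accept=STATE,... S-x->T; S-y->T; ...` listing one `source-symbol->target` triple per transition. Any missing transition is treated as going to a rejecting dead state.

A DFA must remember the last 2 symbols (since which symbol is second-to-last isn't known until the input ends). Use one state per possible window of the last ≤2 symbols; accept from those whose window starts with `a`.
          a    b    c  
>  S0     S1   S2   S3 
   S1     S4   S5   S6 
   S2     S7   S8   S9 
   S3    S10  S11  S12 
 * S4     S4   S5   S6 
 * S5     S7   S8   S9 
 * S6    S10  S11  S12 
   S7     S4   S5   S6 
   S8     S7   S8   S9 
   S9    S10  S11  S12 
   S10    S4   S5   S6 
   S11    S7   S8   S9 
   S12   S10  S11  S12 
(> = start, * = accepting)

start=S0; accept=S4,S5,S6; S0-a->S1; S0-b->S2; S0-c->S3; S1-a->S4; S1-b->S5; S1-c->S6; S2-a->S7; S2-b->S8; S2-c->S9; S3-a->S10; S3-b->S11; S3-c->S12; S4-a->S4; S4-b->S5; S4-c->S6; S5-a->S7; S5-b->S8; S5-c->S9; S6-a->S10; S6-b->S11; S6-c->S12; S7-a->S4; S7-b->S5; S7-c->S6; S8-a->S7; S8-b->S8; S8-c->S9; S9-a->S10; S9-b->S11; S9-c->S12; S10-a->S4; S10-b->S5; S10-c->S6; S11-a->S7; S11-b->S8; S11-c->S9; S12-a->S10; S12-b->S11; S12-c->S12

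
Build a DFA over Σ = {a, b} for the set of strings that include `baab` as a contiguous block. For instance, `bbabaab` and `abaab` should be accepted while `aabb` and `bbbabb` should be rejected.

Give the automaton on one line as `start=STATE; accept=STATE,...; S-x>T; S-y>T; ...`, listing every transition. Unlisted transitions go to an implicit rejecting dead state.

start=S0; accept=S4; S0-a>S0; S0-b>S1; S1-a>S2; S1-b>S1; S2-a>S3; S2-b>S1; S3-a>S0; S3-b>S4; S4-a>S4; S4-b>S4

Track how much of `baab` has been matched so far: state S0 is no progress, S4 is the absorbing accept state reached once `baab` has occurred. Intermediate states record partial matches; on a mismatch, fall back to the longest reusable overlap.
5 states suffice.
        a   b  
>  S0   S0  S1 
   S1   S2  S1 
   S2   S3  S1 
   S3   S0  S4 
 * S4   S4  S4 
(> = start, * = accepting)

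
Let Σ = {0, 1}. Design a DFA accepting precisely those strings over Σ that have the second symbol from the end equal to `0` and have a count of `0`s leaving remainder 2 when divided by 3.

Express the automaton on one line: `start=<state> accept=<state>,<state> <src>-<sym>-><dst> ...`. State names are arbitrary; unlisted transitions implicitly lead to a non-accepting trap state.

Handle the two conditions separately and then intersect. The first has 7 states tracking the last 2 symbols read; the second has 3 states tracking the count of `0`s modulo 3. A product state is a pair (one from each), accepting exactly when both do.
With 15 states:
          0    1  
>  S0     S1   S2 
   S1     S3   S4 
   S2     S5   S6 
 * S3     S7   S8 
   S4     S9  S10 
   S5     S3   S4 
   S6     S5   S6 
   S7    S11  S12 
 * S8    S13  S14 
   S9     S7   S8 
   S10    S9  S10 
   S11    S3   S4 
   S12    S5   S6 
   S13   S11  S12 
   S14   S13  S14 
(> = start, * = accepting)

start=S0 accept=S3,S8 S0-0->S1 S0-1->S2 S1-0->S3 S1-1->S4 S2-0->S5 S2-1->S6 S3-0->S7 S3-1->S8 S4-0->S9 S4-1->S10 S5-0->S3 S5-1->S4 S6-0->S5 S6-1->S6 S7-0->S11 S7-1->S12 S8-0->S13 S8-1->S14 S9-0->S7 S9-1->S8 S10-0->S9 S10-1->S10 S11-0->S3 S11-1->S4 S12-0->S5 S12-1->S6 S13-0->S11 S13-1->S12 S14-0->S13 S14-1->S14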